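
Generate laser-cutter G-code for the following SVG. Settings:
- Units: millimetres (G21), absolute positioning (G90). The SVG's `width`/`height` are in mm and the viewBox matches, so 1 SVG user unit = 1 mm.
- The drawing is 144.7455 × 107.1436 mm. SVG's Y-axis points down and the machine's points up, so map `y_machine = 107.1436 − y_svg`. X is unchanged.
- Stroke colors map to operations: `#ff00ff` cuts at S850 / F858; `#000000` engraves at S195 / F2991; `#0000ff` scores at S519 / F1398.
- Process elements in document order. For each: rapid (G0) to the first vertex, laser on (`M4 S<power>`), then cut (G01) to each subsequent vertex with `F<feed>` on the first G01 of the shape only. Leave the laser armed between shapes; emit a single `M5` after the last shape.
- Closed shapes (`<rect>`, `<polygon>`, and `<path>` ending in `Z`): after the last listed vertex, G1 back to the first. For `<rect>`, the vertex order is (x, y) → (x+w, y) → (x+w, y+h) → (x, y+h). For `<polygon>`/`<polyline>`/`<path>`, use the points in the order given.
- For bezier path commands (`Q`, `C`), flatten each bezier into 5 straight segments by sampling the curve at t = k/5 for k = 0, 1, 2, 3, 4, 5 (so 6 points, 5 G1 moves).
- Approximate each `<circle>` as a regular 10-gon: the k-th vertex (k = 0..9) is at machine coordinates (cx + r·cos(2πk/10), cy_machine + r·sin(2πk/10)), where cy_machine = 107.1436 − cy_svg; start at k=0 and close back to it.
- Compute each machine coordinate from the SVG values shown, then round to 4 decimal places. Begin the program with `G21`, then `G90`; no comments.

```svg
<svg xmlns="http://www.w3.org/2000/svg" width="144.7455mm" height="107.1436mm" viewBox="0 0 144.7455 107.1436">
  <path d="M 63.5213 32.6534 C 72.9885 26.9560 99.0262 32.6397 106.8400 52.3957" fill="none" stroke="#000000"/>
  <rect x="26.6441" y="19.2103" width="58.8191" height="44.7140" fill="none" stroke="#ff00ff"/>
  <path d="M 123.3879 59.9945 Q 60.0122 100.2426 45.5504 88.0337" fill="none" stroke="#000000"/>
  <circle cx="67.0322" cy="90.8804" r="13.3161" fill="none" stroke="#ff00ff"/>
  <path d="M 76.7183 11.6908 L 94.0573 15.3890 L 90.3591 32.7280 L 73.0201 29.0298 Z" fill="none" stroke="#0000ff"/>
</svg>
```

Since the viewBox matches the mm dimensions, user units are millimetres directly. The only transform is the Y-flip y_m = 107.1436 − y_svg.

Shape 1 is a cubic bezier drawn with `<path>`. Its stroke #000000 means engrave at S195, F2991. After flipping Y the toolpath is (63.5213,74.4902) → (70.9117,76.5214) → (80.6089,75.6919) → (90.9428,71.8726) → (100.2432,64.9344) → (106.8400,54.7479).

Shape 2 is a rectangle drawn with `<rect>`. Its stroke #ff00ff means cut at S850, F858. After flipping Y the toolpath is (26.6441,87.9333) → (85.4632,87.9333) → (85.4632,43.2193) → (26.6441,43.2193) → (26.6441,87.9333), returning to the start.

Shape 3 is a quadratic bezier drawn with `<path>`. Its stroke #000000 means engrave at S195, F2991. After flipping Y the toolpath is (123.3879,47.1491) → (99.9942,33.1481) → (80.5136,23.3437) → (64.9461,17.7359) → (53.2917,16.3246) → (45.5504,19.1099).

Shape 4 is a circle drawn with `<circle>`. Its stroke #ff00ff means cut at S850, F858. After flipping Y the toolpath is (80.3483,16.2632) → (77.8052,24.0902) → (71.1471,28.9276) → (62.9173,28.9276) → (56.2592,24.0902) → (53.7161,16.2632) → (56.2592,8.4362) → (62.9173,3.5988) → (71.1471,3.5988) → (77.8052,8.4362) → (80.3483,16.2632), returning to the start.

Shape 5 is a regular polygon drawn with `<path>`. Its stroke #0000ff means score at S519, F1398. After flipping Y the toolpath is (76.7183,95.4528) → (94.0573,91.7546) → (90.3591,74.4156) → (73.0201,78.1138) → (76.7183,95.4528), returning to the start.

G21
G90
G0 X63.5213 Y74.4902
M4 S195
G01 X70.9117 Y76.5214 F2991
G01 X80.6089 Y75.6919
G01 X90.9428 Y71.8726
G01 X100.2432 Y64.9344
G01 X106.8400 Y54.7479
G0 X26.6441 Y87.9333
M4 S850
G01 X85.4632 Y87.9333 F858
G01 X85.4632 Y43.2193
G01 X26.6441 Y43.2193
G01 X26.6441 Y87.9333
G0 X123.3879 Y47.1491
M4 S195
G01 X99.9942 Y33.1481 F2991
G01 X80.5136 Y23.3437
G01 X64.9461 Y17.7359
G01 X53.2917 Y16.3246
G01 X45.5504 Y19.1099
G0 X80.3483 Y16.2632
M4 S850
G01 X77.8052 Y24.0902 F858
G01 X71.1471 Y28.9276
G01 X62.9173 Y28.9276
G01 X56.2592 Y24.0902
G01 X53.7161 Y16.2632
G01 X56.2592 Y8.4362
G01 X62.9173 Y3.5988
G01 X71.1471 Y3.5988
G01 X77.8052 Y8.4362
G01 X80.3483 Y16.2632
G0 X76.7183 Y95.4528
M4 S519
G01 X94.0573 Y91.7546 F1398
G01 X90.3591 Y74.4156
G01 X73.0201 Y78.1138
G01 X76.7183 Y95.4528
M5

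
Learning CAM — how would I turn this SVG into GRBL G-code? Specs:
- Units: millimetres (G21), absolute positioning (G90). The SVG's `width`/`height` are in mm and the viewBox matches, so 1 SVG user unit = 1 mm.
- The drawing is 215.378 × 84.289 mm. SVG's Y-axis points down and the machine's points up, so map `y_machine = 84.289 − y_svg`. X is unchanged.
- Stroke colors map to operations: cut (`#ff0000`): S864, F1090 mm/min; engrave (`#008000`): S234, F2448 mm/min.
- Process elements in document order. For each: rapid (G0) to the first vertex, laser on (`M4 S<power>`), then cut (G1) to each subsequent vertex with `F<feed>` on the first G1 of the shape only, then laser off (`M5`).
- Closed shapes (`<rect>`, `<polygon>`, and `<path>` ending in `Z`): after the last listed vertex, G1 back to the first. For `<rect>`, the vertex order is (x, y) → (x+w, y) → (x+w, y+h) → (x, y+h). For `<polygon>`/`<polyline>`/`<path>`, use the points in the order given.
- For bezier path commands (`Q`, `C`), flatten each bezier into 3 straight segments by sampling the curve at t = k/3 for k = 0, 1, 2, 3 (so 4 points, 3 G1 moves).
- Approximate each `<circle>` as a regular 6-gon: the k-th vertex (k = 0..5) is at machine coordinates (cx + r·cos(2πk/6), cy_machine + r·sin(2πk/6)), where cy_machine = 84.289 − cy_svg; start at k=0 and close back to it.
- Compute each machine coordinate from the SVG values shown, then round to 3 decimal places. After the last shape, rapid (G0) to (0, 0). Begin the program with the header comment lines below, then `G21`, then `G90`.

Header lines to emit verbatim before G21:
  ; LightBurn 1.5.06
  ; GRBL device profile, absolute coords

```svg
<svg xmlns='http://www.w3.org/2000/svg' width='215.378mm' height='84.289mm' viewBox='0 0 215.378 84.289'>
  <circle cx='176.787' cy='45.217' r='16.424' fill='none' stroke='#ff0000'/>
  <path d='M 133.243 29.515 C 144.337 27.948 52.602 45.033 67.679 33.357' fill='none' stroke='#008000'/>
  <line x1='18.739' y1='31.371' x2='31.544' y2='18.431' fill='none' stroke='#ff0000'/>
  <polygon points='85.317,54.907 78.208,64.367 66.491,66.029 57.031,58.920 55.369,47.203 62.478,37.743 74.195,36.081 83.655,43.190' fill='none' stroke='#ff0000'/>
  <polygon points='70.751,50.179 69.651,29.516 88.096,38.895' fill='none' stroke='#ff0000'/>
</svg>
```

Since the viewBox matches the mm dimensions, user units are millimetres directly. The only transform is the Y-flip y_m = 84.289 − y_svg.

Shape 1 is a circle drawn with `<circle>`. Its stroke #ff0000 means cut at S864, F1090. After flipping Y the toolpath is (193.211,39.072) → (184.999,53.296) → (168.575,53.296) → (160.363,39.072) → (168.575,24.848) → (184.999,24.848) → (193.211,39.072), returning to the start.

Shape 2 is a cubic bezier drawn with `<path>`. Its stroke #008000 means engrave at S234, F2448. After flipping Y the toolpath is (133.243,54.774) → (117.825,51.880) → (80.442,47.087) → (67.679,50.932).

Shape 3 is a line segment drawn with `<line>`. Its stroke #ff0000 means cut at S864, F1090. After flipping Y the toolpath is (18.739,52.918) → (31.544,65.858).

Shape 4 is a regular polygon drawn with `<polygon>`. Its stroke #ff0000 means cut at S864, F1090. After flipping Y the toolpath is (85.317,29.382) → (78.208,19.922) → (66.491,18.260) → (57.031,25.369) → (55.369,37.086) → (62.478,46.546) → (74.195,48.208) → (83.655,41.099) → (85.317,29.382), returning to the start.

Shape 5 is a regular polygon drawn with `<polygon>`. Its stroke #ff0000 means cut at S864, F1090. After flipping Y the toolpath is (70.751,34.110) → (69.651,54.773) → (88.096,45.394) → (70.751,34.110), returning to the start.

; LightBurn 1.5.06
; GRBL device profile, absolute coords
G21
G90
G0 X193.211 Y39.072
M4 S864
G1 X184.999 Y53.296 F1090
G1 X168.575 Y53.296
G1 X160.363 Y39.072
G1 X168.575 Y24.848
G1 X184.999 Y24.848
G1 X193.211 Y39.072
M5
G0 X133.243 Y54.774
M4 S234
G1 X117.825 Y51.880 F2448
G1 X80.442 Y47.087
G1 X67.679 Y50.932
M5
G0 X18.739 Y52.918
M4 S864
G1 X31.544 Y65.858 F1090
M5
G0 X85.317 Y29.382
M4 S864
G1 X78.208 Y19.922 F1090
G1 X66.491 Y18.260
G1 X57.031 Y25.369
G1 X55.369 Y37.086
G1 X62.478 Y46.546
G1 X74.195 Y48.208
G1 X83.655 Y41.099
G1 X85.317 Y29.382
M5
G0 X70.751 Y34.110
M4 S864
G1 X69.651 Y54.773 F1090
G1 X88.096 Y45.394
G1 X70.751 Y34.110
M5
G0 X0.000 Y0.000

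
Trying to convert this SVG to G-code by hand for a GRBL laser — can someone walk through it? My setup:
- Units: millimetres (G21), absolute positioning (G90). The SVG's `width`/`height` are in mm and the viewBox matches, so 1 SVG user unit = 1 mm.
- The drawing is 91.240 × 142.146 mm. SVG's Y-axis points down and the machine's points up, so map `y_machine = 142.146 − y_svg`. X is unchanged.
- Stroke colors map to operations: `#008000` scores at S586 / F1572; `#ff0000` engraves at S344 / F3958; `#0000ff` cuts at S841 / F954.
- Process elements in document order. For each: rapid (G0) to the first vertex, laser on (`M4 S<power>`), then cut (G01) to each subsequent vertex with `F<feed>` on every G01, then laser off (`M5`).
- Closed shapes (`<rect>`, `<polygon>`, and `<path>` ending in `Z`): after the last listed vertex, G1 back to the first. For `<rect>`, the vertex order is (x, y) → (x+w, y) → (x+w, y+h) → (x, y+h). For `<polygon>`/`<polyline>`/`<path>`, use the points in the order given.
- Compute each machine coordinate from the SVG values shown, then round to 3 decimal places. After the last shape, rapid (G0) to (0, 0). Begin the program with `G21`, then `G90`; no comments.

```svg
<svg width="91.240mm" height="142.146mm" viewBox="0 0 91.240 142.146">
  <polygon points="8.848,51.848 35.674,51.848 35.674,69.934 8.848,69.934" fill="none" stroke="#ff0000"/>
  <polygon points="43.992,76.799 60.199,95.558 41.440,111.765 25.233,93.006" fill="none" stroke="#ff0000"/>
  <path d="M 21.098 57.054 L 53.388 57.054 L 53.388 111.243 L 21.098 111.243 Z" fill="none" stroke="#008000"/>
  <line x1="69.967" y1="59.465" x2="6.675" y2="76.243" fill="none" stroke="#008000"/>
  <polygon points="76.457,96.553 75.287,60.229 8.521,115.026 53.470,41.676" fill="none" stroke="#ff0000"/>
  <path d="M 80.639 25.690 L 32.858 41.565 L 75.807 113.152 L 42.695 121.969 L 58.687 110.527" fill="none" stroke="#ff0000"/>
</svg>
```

1 u = 1 mm; y_m = 142.146 − y.

[1] `<polygon>` rectangle, #ff0000→engrave S344 F3958: (8.848,90.298) → (35.674,90.298) → (35.674,72.212) → (8.848,72.212) → (8.848,90.298) (closed)

[2] `<polygon>` regular polygon, #ff0000→engrave S344 F3958: (43.992,65.347) → (60.199,46.588) → (41.440,30.381) → (25.233,49.140) → (43.992,65.347) (closed)

[3] `<path>` rectangle, #008000→score S586 F1572: (21.098,85.092) → (53.388,85.092) → (53.388,30.903) → (21.098,30.903) → (21.098,85.092) (closed)

[4] `<line>` line segment, #008000→score S586 F1572: (69.967,82.681) → (6.675,65.903)

[5] `<polygon>` closed polygon, #ff0000→engrave S344 F3958: (76.457,45.593) → (75.287,81.917) → (8.521,27.120) → (53.470,100.470) → (76.457,45.593) (closed)

[6] `<path>` open polyline, #ff0000→engrave S344 F3958: (80.639,116.456) → (32.858,100.581) → (75.807,28.994) → (42.695,20.177) → (58.687,31.619)

G21
G90
G0 X8.848 Y90.298
M4 S344
G01 X35.674 Y90.298 F3958
G01 X35.674 Y72.212 F3958
G01 X8.848 Y72.212 F3958
G01 X8.848 Y90.298 F3958
M5
G0 X43.992 Y65.347
M4 S344
G01 X60.199 Y46.588 F3958
G01 X41.440 Y30.381 F3958
G01 X25.233 Y49.140 F3958
G01 X43.992 Y65.347 F3958
M5
G0 X21.098 Y85.092
M4 S586
G01 X53.388 Y85.092 F1572
G01 X53.388 Y30.903 F1572
G01 X21.098 Y30.903 F1572
G01 X21.098 Y85.092 F1572
M5
G0 X69.967 Y82.681
M4 S586
G01 X6.675 Y65.903 F1572
M5
G0 X76.457 Y45.593
M4 S344
G01 X75.287 Y81.917 F3958
G01 X8.521 Y27.120 F3958
G01 X53.470 Y100.470 F3958
G01 X76.457 Y45.593 F3958
M5
G0 X80.639 Y116.456
M4 S344
G01 X32.858 Y100.581 F3958
G01 X75.807 Y28.994 F3958
G01 X42.695 Y20.177 F3958
G01 X58.687 Y31.619 F3958
M5
G0 X0.000 Y0.000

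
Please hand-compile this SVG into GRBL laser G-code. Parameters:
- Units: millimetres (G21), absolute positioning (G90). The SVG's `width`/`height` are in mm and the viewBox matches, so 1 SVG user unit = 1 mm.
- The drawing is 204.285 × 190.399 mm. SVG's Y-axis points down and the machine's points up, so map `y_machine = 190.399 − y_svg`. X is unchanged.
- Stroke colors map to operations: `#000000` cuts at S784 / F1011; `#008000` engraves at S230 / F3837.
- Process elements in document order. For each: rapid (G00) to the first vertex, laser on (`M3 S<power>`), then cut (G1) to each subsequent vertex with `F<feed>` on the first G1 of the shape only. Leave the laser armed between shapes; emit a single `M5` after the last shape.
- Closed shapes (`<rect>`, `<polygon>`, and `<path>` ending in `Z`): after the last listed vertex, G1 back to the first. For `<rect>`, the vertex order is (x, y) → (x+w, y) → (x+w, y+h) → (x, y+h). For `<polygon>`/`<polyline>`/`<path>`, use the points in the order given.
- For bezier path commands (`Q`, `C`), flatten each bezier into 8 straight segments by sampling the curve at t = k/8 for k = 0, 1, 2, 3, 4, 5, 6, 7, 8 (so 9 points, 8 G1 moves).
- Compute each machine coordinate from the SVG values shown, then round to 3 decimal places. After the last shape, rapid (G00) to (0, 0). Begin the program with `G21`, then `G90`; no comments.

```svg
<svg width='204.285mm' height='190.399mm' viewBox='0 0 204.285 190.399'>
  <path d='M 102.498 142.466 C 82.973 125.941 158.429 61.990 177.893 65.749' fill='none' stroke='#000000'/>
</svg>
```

1 u = 1 mm; y_m = 190.399 − y.

[1] `<path>` cubic bezier, #000000→cut S784 F1011: (102.498,47.933) → (99.333,56.128) → (103.304,67.420) → (112.641,80.460) → (125.575,93.898) → (140.336,106.385) → (155.155,116.573) → (168.264,123.111) → (177.893,124.650)

G21
G90
G00 X102.498 Y47.933
M3 S784
G1 X99.333 Y56.128 F1011
G1 X103.304 Y67.420
G1 X112.641 Y80.460
G1 X125.575 Y93.898
G1 X140.336 Y106.385
G1 X155.155 Y116.573
G1 X168.264 Y123.111
G1 X177.893 Y124.650
M5
G00 X0.000 Y0.000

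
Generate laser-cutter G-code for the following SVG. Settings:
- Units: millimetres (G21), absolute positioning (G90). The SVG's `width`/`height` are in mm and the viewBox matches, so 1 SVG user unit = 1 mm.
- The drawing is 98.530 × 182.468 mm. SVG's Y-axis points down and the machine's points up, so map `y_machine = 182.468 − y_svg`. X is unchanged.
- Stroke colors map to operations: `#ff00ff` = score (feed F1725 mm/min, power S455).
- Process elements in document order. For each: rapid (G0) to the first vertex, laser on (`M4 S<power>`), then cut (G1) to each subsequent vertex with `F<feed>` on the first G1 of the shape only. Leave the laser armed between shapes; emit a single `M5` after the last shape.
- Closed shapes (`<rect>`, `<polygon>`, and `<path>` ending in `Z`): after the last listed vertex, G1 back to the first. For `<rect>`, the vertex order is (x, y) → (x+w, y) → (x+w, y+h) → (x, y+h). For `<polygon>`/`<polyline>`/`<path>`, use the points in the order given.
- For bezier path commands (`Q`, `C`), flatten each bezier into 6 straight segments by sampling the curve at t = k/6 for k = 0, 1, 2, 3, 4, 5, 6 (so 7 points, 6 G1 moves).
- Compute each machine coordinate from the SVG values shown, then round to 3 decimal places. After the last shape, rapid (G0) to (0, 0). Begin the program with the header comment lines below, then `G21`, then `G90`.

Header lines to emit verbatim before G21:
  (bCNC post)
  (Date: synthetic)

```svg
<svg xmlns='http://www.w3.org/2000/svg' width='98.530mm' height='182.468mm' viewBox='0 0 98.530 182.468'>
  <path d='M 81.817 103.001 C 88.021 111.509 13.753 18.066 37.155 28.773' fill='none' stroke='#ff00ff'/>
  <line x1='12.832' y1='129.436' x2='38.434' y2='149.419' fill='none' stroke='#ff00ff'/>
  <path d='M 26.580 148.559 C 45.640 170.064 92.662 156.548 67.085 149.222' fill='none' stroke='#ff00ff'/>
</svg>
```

(bCNC post)
(Date: synthetic)
G21
G90
G0 X81.817 Y79.467
M4 S455
G1 X79.038 Y82.755 F1725
G1 X67.795 Y97.309
G1 X53.037 Y117.406
G1 X39.712 Y137.319
G1 X32.768 Y151.324
G1 X37.155 Y153.695
G0 X12.832 Y53.032
M4 S455
G1 X38.434 Y33.049 F1725
G0 X26.580 Y33.909
M4 S455
G1 X37.975 Y25.884 F1725
G1 X51.236 Y22.551
G1 X63.571 Y22.766
G1 X72.187 Y25.383
G1 X74.289 Y29.258
G1 X67.085 Y33.246
M5
G0 X0.000 Y0.000

viewBox `0 0 98.530 182.468` with mm width/height → 1 unit = 1 mm. Flip: y_m = 182.468 − y_svg.

**Shape 1** — `<path>` cubic bezier, stroke `#ff00ff` → score (S455, F1725). Control points (SVG): P0=(81.817,103.001), P1=(88.021,111.509), P2=(13.753,18.066), P3=(37.155,28.773); sampled at t=k/6. Machine vertices: (81.817,79.467) → (79.038,82.755) → (67.795,97.309) → (53.037,117.406) → (39.712,137.319) → (32.768,151.324) → (37.155,153.695). Open path.

**Shape 2** — `<line>` line segment, stroke `#ff00ff` → score (S455, F1725). Machine vertices: (12.832,53.032) → (38.434,33.049). Open path.

**Shape 3** — `<path>` cubic bezier, stroke `#ff00ff` → score (S455, F1725). Control points (SVG): P0=(26.580,148.559), P1=(45.640,170.064), P2=(92.662,156.548), P3=(67.085,149.222); sampled at t=k/6. Machine vertices: (26.580,33.909) → (37.975,25.884) → (51.236,22.551) → (63.571,22.766) → (72.187,25.383) → (74.289,29.258) → (67.085,33.246). Open path.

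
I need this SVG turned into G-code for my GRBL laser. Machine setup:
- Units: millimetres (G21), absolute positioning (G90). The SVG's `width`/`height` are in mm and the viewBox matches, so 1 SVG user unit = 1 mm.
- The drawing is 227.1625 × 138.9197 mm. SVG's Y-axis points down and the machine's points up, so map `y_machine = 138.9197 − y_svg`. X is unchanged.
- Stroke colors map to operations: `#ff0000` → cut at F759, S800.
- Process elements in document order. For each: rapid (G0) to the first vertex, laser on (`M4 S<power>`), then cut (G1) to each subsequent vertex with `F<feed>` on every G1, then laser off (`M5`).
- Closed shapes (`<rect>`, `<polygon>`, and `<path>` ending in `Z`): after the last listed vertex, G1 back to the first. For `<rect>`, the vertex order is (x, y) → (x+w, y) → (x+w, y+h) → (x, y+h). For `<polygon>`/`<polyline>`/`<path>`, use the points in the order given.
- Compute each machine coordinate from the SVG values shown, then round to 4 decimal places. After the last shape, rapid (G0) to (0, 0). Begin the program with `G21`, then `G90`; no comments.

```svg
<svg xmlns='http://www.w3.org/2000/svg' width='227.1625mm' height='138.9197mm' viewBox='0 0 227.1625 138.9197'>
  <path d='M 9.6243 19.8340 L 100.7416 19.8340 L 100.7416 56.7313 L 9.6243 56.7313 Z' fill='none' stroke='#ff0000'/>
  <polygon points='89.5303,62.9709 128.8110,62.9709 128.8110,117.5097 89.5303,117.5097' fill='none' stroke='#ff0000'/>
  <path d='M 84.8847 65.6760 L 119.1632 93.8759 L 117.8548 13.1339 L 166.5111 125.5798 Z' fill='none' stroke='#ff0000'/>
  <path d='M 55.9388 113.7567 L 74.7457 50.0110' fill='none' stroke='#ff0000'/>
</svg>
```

viewBox `0 0 227.1625 138.9197` with mm width/height → 1 unit = 1 mm. Flip: y_m = 138.9197 − y_svg.

**Shape 1** — `<path>` rectangle, stroke `#ff0000` → cut (S800, F759). Machine vertices: (9.6243,119.0857) → (100.7416,119.0857) → (100.7416,82.1884) → (9.6243,82.1884) → (9.6243,119.0857). Closed: final G1 returns to the first vertex.

**Shape 2** — `<polygon>` rectangle, stroke `#ff0000` → cut (S800, F759). Machine vertices: (89.5303,75.9488) → (128.8110,75.9488) → (128.8110,21.4100) → (89.5303,21.4100) → (89.5303,75.9488). Closed: final G1 returns to the first vertex.

**Shape 3** — `<path>` closed polygon, stroke `#ff0000` → cut (S800, F759). Machine vertices: (84.8847,73.2437) → (119.1632,45.0438) → (117.8548,125.7858) → (166.5111,13.3399) → (84.8847,73.2437). Closed: final G1 returns to the first vertex.

**Shape 4** — `<path>` line segment, stroke `#ff0000` → cut (S800, F759). Machine vertices: (55.9388,25.1630) → (74.7457,88.9087). Open path.

G21
G90
G0 X9.6243 Y119.0857
M4 S800
G1 X100.7416 Y119.0857 F759
G1 X100.7416 Y82.1884 F759
G1 X9.6243 Y82.1884 F759
G1 X9.6243 Y119.0857 F759
M5
G0 X89.5303 Y75.9488
M4 S800
G1 X128.8110 Y75.9488 F759
G1 X128.8110 Y21.4100 F759
G1 X89.5303 Y21.4100 F759
G1 X89.5303 Y75.9488 F759
M5
G0 X84.8847 Y73.2437
M4 S800
G1 X119.1632 Y45.0438 F759
G1 X117.8548 Y125.7858 F759
G1 X166.5111 Y13.3399 F759
G1 X84.8847 Y73.2437 F759
M5
G0 X55.9388 Y25.1630
M4 S800
G1 X74.7457 Y88.9087 F759
M5
G0 X0.0000 Y0.0000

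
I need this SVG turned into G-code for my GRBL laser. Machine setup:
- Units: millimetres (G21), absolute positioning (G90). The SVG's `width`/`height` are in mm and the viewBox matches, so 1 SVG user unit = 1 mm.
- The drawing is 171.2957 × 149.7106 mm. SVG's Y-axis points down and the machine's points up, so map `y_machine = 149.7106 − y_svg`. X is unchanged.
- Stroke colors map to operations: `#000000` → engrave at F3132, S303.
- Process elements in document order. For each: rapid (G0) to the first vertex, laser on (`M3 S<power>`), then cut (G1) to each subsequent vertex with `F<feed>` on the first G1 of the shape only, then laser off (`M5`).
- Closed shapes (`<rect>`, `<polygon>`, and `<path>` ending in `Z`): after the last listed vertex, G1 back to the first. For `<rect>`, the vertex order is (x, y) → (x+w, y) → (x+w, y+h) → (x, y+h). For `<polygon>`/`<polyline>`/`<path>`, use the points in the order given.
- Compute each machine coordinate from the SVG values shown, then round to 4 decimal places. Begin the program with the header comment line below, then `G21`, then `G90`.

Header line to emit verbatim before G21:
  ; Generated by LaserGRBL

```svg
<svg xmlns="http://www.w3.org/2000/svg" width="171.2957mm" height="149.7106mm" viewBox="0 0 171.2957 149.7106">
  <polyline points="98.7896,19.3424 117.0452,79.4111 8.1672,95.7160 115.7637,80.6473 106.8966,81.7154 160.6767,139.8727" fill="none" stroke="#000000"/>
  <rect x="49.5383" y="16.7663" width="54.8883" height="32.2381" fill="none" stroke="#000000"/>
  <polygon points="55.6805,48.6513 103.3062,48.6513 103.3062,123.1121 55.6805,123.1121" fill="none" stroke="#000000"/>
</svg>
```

Since the viewBox matches the mm dimensions, user units are millimetres directly. The only transform is the Y-flip y_m = 149.7106 − y_svg.

Shape 1 is a open polyline drawn with `<polyline>`. Its stroke #000000 means engrave at S303, F3132. After flipping Y the toolpath is (98.7896,130.3682) → (117.0452,70.2995) → (8.1672,53.9946) → (115.7637,69.0633) → (106.8966,67.9952) → (160.6767,9.8379).

Shape 2 is a rectangle drawn with `<rect>`. Its stroke #000000 means engrave at S303, F3132. After flipping Y the toolpath is (49.5383,132.9443) → (104.4266,132.9443) → (104.4266,100.7062) → (49.5383,100.7062) → (49.5383,132.9443), returning to the start.

Shape 3 is a rectangle drawn with `<polygon>`. Its stroke #000000 means engrave at S303, F3132. After flipping Y the toolpath is (55.6805,101.0593) → (103.3062,101.0593) → (103.3062,26.5985) → (55.6805,26.5985) → (55.6805,101.0593), returning to the start.

; Generated by LaserGRBL
G21
G90
G0 X98.7896 Y130.3682
M3 S303
G1 X117.0452 Y70.2995 F3132
G1 X8.1672 Y53.9946
G1 X115.7637 Y69.0633
G1 X106.8966 Y67.9952
G1 X160.6767 Y9.8379
M5
G0 X49.5383 Y132.9443
M3 S303
G1 X104.4266 Y132.9443 F3132
G1 X104.4266 Y100.7062
G1 X49.5383 Y100.7062
G1 X49.5383 Y132.9443
M5
G0 X55.6805 Y101.0593
M3 S303
G1 X103.3062 Y101.0593 F3132
G1 X103.3062 Y26.5985
G1 X55.6805 Y26.5985
G1 X55.6805 Y101.0593
M5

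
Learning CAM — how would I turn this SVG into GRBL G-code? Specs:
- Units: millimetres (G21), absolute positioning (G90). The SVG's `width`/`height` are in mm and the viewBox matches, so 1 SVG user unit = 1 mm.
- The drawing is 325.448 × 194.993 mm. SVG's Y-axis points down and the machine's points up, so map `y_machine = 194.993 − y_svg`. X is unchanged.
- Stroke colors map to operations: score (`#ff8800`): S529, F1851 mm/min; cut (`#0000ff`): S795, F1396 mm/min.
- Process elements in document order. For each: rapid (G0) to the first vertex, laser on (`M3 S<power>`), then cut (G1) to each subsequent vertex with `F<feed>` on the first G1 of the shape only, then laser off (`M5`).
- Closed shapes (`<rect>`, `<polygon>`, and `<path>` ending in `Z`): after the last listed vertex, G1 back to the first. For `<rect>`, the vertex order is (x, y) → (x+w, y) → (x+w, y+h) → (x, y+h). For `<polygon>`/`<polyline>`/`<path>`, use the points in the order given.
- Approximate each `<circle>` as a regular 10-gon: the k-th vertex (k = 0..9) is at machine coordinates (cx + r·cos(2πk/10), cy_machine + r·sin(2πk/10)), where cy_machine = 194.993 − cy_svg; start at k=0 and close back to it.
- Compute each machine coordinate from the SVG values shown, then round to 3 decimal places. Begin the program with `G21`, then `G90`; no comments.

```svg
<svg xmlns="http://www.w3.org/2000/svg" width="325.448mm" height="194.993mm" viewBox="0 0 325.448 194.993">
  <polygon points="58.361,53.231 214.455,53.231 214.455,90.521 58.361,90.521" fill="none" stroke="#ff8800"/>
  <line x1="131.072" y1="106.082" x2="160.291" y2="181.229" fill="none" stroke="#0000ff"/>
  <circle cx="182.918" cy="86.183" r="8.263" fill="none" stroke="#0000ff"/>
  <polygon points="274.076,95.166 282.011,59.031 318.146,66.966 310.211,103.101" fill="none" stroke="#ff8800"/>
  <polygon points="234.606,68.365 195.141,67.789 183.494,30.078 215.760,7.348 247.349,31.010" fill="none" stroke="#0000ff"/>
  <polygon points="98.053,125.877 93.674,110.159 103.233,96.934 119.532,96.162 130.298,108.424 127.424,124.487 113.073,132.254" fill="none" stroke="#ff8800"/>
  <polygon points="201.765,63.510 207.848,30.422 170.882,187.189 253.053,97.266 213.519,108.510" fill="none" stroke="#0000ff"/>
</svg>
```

G21
G90
G0 X58.361 Y141.762
M3 S529
G1 X214.455 Y141.762 F1851
G1 X214.455 Y104.472
G1 X58.361 Y104.472
G1 X58.361 Y141.762
M5
G0 X131.072 Y88.911
M3 S795
G1 X160.291 Y13.764 F1396
M5
G0 X191.181 Y108.810
M3 S795
G1 X189.603 Y113.667 F1396
G1 X185.471 Y116.669
G1 X180.365 Y116.669
G1 X176.233 Y113.667
G1 X174.655 Y108.810
G1 X176.233 Y103.953
G1 X180.365 Y100.951
G1 X185.471 Y100.951
G1 X189.603 Y103.953
G1 X191.181 Y108.810
M5
G0 X274.076 Y99.827
M3 S529
G1 X282.011 Y135.962 F1851
G1 X318.146 Y128.027
G1 X310.211 Y91.892
G1 X274.076 Y99.827
M5
G0 X234.606 Y126.628
M3 S795
G1 X195.141 Y127.204 F1396
G1 X183.494 Y164.915
G1 X215.760 Y187.645
G1 X247.349 Y163.983
G1 X234.606 Y126.628
M5
G0 X98.053 Y69.116
M3 S529
G1 X93.674 Y84.834 F1851
G1 X103.233 Y98.059
G1 X119.532 Y98.831
G1 X130.298 Y86.569
G1 X127.424 Y70.506
G1 X113.073 Y62.739
G1 X98.053 Y69.116
M5
G0 X201.765 Y131.483
M3 S795
G1 X207.848 Y164.571 F1396
G1 X170.882 Y7.804
G1 X253.053 Y97.727
G1 X213.519 Y86.483
G1 X201.765 Y131.483
M5

viewBox `0 0 325.448 194.993` with mm width/height → 1 unit = 1 mm. Flip: y_m = 194.993 − y_svg.

**Shape 1** — `<polygon>` rectangle, stroke `#ff8800` → score (S529, F1851). Machine vertices: (58.361,141.762) → (214.455,141.762) → (214.455,104.472) → (58.361,104.472) → (58.361,141.762). Closed: final G1 returns to the first vertex.

**Shape 2** — `<line>` line segment, stroke `#0000ff` → cut (S795, F1396). Machine vertices: (131.072,88.911) → (160.291,13.764). Open path.

**Shape 3** — `<circle>` circle, stroke `#0000ff` → cut (S795, F1396). Machine vertices: (191.181,108.810) → (189.603,113.667) → (185.471,116.669) → (180.365,116.669) → (176.233,113.667) → (174.655,108.810) → (176.233,103.953) → (180.365,100.951) → (185.471,100.951) → (189.603,103.953) → (191.181,108.810). Closed: final G1 returns to the first vertex.

**Shape 4** — `<polygon>` regular polygon, stroke `#ff8800` → score (S529, F1851). Machine vertices: (274.076,99.827) → (282.011,135.962) → (318.146,128.027) → (310.211,91.892) → (274.076,99.827). Closed: final G1 returns to the first vertex.

**Shape 5** — `<polygon>` regular polygon, stroke `#0000ff` → cut (S795, F1396). Machine vertices: (234.606,126.628) → (195.141,127.204) → (183.494,164.915) → (215.760,187.645) → (247.349,163.983) → (234.606,126.628). Closed: final G1 returns to the first vertex.

**Shape 6** — `<polygon>` regular polygon, stroke `#ff8800` → score (S529, F1851). Machine vertices: (98.053,69.116) → (93.674,84.834) → (103.233,98.059) → (119.532,98.831) → (130.298,86.569) → (127.424,70.506) → (113.073,62.739) → (98.053,69.116). Closed: final G1 returns to the first vertex.

**Shape 7** — `<polygon>` closed polygon, stroke `#0000ff` → cut (S795, F1396). Machine vertices: (201.765,131.483) → (207.848,164.571) → (170.882,7.804) → (253.053,97.727) → (213.519,86.483) → (201.765,131.483). Closed: final G1 returns to the first vertex.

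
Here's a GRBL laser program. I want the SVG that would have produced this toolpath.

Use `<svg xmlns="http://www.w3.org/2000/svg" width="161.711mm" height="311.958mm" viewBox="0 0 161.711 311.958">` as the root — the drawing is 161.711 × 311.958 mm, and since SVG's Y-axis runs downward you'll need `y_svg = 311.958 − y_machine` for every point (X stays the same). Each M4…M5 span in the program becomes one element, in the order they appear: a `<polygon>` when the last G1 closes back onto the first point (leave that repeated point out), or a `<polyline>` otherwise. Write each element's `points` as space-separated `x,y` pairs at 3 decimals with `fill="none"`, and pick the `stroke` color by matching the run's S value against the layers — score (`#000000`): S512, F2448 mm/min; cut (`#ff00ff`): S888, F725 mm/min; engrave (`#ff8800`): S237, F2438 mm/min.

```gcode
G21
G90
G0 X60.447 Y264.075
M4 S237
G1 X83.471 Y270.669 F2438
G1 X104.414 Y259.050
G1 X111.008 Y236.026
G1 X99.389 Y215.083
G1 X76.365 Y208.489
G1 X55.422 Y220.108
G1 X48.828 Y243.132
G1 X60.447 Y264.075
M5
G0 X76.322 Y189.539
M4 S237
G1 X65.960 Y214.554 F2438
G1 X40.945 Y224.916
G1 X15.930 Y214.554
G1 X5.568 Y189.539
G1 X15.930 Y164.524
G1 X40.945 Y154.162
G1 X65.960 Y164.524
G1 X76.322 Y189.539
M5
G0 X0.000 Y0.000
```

<svg xmlns="http://www.w3.org/2000/svg" width="161.711mm" height="311.958mm" viewBox="0 0 161.711 311.958">
  <polygon points="60.447,47.883 83.471,41.289 104.414,52.908 111.008,75.932 99.389,96.875 76.365,103.469 55.422,91.850 48.828,68.826" fill="none" stroke="#ff8800"/>
  <polygon points="76.322,122.419 65.960,97.404 40.945,87.042 15.930,97.404 5.568,122.419 15.930,147.434 40.945,157.796 65.960,147.434" fill="none" stroke="#ff8800"/>
</svg>

y_svg = 311.958 − y_m. Every run uses S237, so all elements get stroke `#ff8800` (engrave).

[1] closed run; points: 60.447,47.883 83.471,41.289 104.414,52.908 111.008,75.932 99.389,96.875 76.365,103.469 55.422,91.850 48.828,68.826

[2] closed run; points: 76.322,122.419 65.960,97.404 40.945,87.042 15.930,97.404 5.568,122.419 15.930,147.434 40.945,157.796 65.960,147.434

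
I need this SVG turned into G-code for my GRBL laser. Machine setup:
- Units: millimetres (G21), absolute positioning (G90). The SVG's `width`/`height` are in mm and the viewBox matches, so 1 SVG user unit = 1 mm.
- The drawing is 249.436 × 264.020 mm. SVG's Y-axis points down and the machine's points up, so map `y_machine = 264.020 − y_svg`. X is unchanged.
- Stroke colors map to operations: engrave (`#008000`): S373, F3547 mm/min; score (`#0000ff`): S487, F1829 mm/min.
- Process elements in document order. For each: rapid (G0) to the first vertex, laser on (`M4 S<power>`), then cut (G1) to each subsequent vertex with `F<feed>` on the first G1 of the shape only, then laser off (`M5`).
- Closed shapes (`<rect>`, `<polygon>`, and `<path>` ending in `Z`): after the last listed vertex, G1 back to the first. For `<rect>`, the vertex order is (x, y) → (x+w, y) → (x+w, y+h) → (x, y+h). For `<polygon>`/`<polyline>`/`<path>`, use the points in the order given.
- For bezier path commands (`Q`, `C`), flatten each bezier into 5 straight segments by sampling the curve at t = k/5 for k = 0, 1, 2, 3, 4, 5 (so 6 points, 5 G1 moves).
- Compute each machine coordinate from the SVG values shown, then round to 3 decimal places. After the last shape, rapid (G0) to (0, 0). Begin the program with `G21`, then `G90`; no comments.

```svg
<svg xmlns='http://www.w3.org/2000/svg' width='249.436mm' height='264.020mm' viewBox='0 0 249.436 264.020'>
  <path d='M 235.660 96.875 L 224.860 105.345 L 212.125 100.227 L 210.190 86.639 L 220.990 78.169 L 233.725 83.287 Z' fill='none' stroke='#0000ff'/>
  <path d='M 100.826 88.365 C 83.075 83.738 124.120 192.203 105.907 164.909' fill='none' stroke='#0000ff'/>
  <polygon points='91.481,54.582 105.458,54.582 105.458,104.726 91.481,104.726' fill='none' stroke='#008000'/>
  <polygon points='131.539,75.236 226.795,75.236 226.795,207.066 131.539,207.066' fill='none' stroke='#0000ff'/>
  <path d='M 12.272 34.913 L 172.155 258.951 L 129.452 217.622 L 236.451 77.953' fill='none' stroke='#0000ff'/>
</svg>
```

Since the viewBox matches the mm dimensions, user units are millimetres directly. The only transform is the Y-flip y_m = 264.020 − y_svg.

Shape 1 is a regular polygon drawn with `<path>`. Its stroke #0000ff means score at S487, F1829. After flipping Y the toolpath is (235.660,167.145) → (224.860,158.675) → (212.125,163.793) → (210.190,177.381) → (220.990,185.851) → (233.725,180.733) → (235.660,167.145), returning to the start.

Shape 2 is a cubic bezier drawn with `<path>`. Its stroke #0000ff means score at S487, F1829. After flipping Y the toolpath is (100.826,175.655) → (96.286,166.851) → (100.191,142.850) → (106.874,115.596) → (110.668,97.035) → (105.907,99.111).

Shape 3 is a rectangle drawn with `<polygon>`. Its stroke #008000 means engrave at S373, F3547. After flipping Y the toolpath is (91.481,209.438) → (105.458,209.438) → (105.458,159.294) → (91.481,159.294) → (91.481,209.438), returning to the start.

Shape 4 is a rectangle drawn with `<polygon>`. Its stroke #0000ff means score at S487, F1829. After flipping Y the toolpath is (131.539,188.784) → (226.795,188.784) → (226.795,56.954) → (131.539,56.954) → (131.539,188.784), returning to the start.

Shape 5 is a open polyline drawn with `<path>`. Its stroke #0000ff means score at S487, F1829. After flipping Y the toolpath is (12.272,229.107) → (172.155,5.069) → (129.452,46.398) → (236.451,186.067).

G21
G90
G0 X235.660 Y167.145
M4 S487
G1 X224.860 Y158.675 F1829
G1 X212.125 Y163.793
G1 X210.190 Y177.381
G1 X220.990 Y185.851
G1 X233.725 Y180.733
G1 X235.660 Y167.145
M5
G0 X100.826 Y175.655
M4 S487
G1 X96.286 Y166.851 F1829
G1 X100.191 Y142.850
G1 X106.874 Y115.596
G1 X110.668 Y97.035
G1 X105.907 Y99.111
M5
G0 X91.481 Y209.438
M4 S373
G1 X105.458 Y209.438 F3547
G1 X105.458 Y159.294
G1 X91.481 Y159.294
G1 X91.481 Y209.438
M5
G0 X131.539 Y188.784
M4 S487
G1 X226.795 Y188.784 F1829
G1 X226.795 Y56.954
G1 X131.539 Y56.954
G1 X131.539 Y188.784
M5
G0 X12.272 Y229.107
M4 S487
G1 X172.155 Y5.069 F1829
G1 X129.452 Y46.398
G1 X236.451 Y186.067
M5
G0 X0.000 Y0.000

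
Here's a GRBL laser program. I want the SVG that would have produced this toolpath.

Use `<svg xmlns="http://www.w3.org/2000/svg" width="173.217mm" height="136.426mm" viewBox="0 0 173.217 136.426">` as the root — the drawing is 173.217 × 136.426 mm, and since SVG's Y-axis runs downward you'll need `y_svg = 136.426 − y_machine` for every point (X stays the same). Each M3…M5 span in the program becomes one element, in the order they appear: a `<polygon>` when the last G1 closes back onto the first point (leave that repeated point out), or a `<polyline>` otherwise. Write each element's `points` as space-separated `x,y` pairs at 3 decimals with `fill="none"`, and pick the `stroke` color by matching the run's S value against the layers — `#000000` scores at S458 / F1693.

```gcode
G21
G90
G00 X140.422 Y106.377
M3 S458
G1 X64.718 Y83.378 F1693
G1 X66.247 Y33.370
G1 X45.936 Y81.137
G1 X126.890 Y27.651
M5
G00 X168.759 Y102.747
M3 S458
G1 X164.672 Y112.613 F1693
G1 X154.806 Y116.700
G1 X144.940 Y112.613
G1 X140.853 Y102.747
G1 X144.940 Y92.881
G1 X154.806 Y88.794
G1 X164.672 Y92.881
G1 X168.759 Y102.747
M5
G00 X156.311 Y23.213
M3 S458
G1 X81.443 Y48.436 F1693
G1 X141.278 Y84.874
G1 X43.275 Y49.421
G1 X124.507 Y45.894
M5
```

Each laser-on run becomes one SVG element. Flip Y back into SVG space with y_svg = 136.426 − y_machine. Every run uses S458, so all elements get stroke `#000000` (score).

Run 1: The run is open, so emit a `<polyline>` with points (Y-flipped): 140.422,30.049 64.718,53.048 66.247,103.056 45.936,55.289 126.890,108.775.

Run 2: The run returns to its start, so emit a `<polygon>` with points (Y-flipped): 168.759,33.679 164.672,23.813 154.806,19.726 144.940,23.813 140.853,33.679 144.940,43.545 154.806,47.632 164.672,43.545.

Run 3: The run is open, so emit a `<polyline>` with points (Y-flipped): 156.311,113.213 81.443,87.990 141.278,51.552 43.275,87.005 124.507,90.532.

<svg xmlns="http://www.w3.org/2000/svg" width="173.217mm" height="136.426mm" viewBox="0 0 173.217 136.426">
  <polyline points="140.422,30.049 64.718,53.048 66.247,103.056 45.936,55.289 126.890,108.775" fill="none" stroke="#000000"/>
  <polygon points="168.759,33.679 164.672,23.813 154.806,19.726 144.940,23.813 140.853,33.679 144.940,43.545 154.806,47.632 164.672,43.545" fill="none" stroke="#000000"/>
  <polyline points="156.311,113.213 81.443,87.990 141.278,51.552 43.275,87.005 124.507,90.532" fill="none" stroke="#000000"/>
</svg>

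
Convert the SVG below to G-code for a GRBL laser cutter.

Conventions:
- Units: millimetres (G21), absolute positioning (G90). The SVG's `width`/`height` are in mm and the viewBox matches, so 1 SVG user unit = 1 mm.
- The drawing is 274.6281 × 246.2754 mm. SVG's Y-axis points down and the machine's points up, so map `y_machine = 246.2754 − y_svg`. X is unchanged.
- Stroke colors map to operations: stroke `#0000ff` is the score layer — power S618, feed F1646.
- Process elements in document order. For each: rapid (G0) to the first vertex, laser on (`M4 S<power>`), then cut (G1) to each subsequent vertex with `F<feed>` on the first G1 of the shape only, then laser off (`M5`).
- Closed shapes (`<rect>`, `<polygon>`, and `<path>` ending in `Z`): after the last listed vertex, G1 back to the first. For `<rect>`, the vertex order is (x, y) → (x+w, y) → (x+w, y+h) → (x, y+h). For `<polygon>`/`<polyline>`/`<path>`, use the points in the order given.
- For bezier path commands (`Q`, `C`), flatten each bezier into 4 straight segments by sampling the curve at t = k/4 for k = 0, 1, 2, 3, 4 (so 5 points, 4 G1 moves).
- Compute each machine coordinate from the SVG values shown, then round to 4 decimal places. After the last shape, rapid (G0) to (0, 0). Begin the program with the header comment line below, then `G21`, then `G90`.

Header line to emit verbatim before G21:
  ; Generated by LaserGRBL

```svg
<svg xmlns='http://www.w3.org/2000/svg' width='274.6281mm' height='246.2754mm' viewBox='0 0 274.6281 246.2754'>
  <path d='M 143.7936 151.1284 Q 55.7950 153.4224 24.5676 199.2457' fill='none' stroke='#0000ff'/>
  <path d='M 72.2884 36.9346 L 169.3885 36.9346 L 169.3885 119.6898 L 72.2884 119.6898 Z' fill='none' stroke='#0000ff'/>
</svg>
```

1 u = 1 mm; y_m = 246.2754 − y.

[1] `<path>` quadratic bezier, #0000ff→score S618 F1646: (143.7936,95.1470) → (103.3425,91.2794) → (69.9878,81.9707) → (43.7295,67.2208) → (24.5676,47.0297)

[2] `<path>` rectangle, #0000ff→score S618 F1646: (72.2884,209.3408) → (169.3885,209.3408) → (169.3885,126.5856) → (72.2884,126.5856) → (72.2884,209.3408) (closed)

; Generated by LaserGRBL
G21
G90
G0 X143.7936 Y95.1470
M4 S618
G1 X103.3425 Y91.2794 F1646
G1 X69.9878 Y81.9707
G1 X43.7295 Y67.2208
G1 X24.5676 Y47.0297
M5
G0 X72.2884 Y209.3408
M4 S618
G1 X169.3885 Y209.3408 F1646
G1 X169.3885 Y126.5856
G1 X72.2884 Y126.5856
G1 X72.2884 Y209.3408
M5
G0 X0.0000 Y0.0000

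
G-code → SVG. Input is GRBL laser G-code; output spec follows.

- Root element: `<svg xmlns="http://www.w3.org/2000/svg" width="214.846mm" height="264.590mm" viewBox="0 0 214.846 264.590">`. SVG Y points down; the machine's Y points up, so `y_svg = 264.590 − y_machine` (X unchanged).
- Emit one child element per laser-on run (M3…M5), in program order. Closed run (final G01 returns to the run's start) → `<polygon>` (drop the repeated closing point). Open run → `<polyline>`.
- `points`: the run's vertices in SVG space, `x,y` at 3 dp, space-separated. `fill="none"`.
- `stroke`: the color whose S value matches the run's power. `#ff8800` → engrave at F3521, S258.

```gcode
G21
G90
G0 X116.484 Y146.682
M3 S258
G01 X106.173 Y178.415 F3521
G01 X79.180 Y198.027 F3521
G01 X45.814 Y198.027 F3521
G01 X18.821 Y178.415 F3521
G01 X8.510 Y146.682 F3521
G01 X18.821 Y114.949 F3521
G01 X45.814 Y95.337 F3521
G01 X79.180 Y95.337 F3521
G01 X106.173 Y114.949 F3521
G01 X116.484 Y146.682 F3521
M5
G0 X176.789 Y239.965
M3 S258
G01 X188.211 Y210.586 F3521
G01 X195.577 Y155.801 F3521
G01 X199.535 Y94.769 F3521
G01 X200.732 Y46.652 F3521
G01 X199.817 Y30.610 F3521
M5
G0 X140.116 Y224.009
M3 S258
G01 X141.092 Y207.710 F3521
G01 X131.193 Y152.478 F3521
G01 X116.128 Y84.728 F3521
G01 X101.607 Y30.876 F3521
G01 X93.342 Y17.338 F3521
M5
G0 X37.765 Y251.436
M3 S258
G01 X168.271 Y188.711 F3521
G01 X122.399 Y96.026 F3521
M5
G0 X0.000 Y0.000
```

<svg xmlns="http://www.w3.org/2000/svg" width="214.846mm" height="264.590mm" viewBox="0 0 214.846 264.590">
  <polygon points="116.484,117.908 106.173,86.175 79.180,66.563 45.814,66.563 18.821,86.175 8.510,117.908 18.821,149.641 45.814,169.253 79.180,169.253 106.173,149.641" fill="none" stroke="#ff8800"/>
  <polyline points="176.789,24.625 188.211,54.004 195.577,108.789 199.535,169.821 200.732,217.938 199.817,233.980" fill="none" stroke="#ff8800"/>
  <polyline points="140.116,40.581 141.092,56.880 131.193,112.112 116.128,179.862 101.607,233.714 93.342,247.252" fill="none" stroke="#ff8800"/>
  <polyline points="37.765,13.154 168.271,75.879 122.399,168.564" fill="none" stroke="#ff8800"/>
</svg>

Each laser-on run becomes one SVG element. Flip Y back into SVG space with y_svg = 264.590 − y_machine. Every run uses S258, so all elements get stroke `#ff8800` (engrave).

Run 1: The run returns to its start, so emit a `<polygon>` with points (Y-flipped): 116.484,117.908 106.173,86.175 79.180,66.563 45.814,66.563 18.821,86.175 8.510,117.908 18.821,149.641 45.814,169.253 79.180,169.253 106.173,149.641.

Run 2: The run is open, so emit a `<polyline>` with points (Y-flipped): 176.789,24.625 188.211,54.004 195.577,108.789 199.535,169.821 200.732,217.938 199.817,233.980.

Run 3: The run is open, so emit a `<polyline>` with points (Y-flipped): 140.116,40.581 141.092,56.880 131.193,112.112 116.128,179.862 101.607,233.714 93.342,247.252.

Run 4: The run is open, so emit a `<polyline>` with points (Y-flipped): 37.765,13.154 168.271,75.879 122.399,168.564.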